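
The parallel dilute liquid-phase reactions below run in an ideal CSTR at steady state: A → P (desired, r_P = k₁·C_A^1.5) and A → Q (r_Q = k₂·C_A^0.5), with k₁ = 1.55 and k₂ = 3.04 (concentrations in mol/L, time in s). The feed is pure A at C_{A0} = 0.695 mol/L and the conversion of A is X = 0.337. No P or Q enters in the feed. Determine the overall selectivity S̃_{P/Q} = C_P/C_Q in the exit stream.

0.235

Exit C_A = C_{A0}(1−X) = 0.695×0.663 = 0.4608 mol/L.
A CSTR operates uniformly at the exit composition, giving r_P = 0.4848 and r_Q = 2.064 (each k·C_A^n at C_A = 0.4608).
Overall selectivity = C_P/C_Q = r_Pτ/(r_Qτ) = r_P/r_Q = 0.235.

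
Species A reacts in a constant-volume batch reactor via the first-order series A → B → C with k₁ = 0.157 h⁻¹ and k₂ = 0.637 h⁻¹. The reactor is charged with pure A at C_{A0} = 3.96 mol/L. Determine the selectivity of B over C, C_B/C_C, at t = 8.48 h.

0.130

The intermediate concentration in a first-order A→B→C sequence is C_B = k₁C_{A0}(e^(−k₁t) − e^(−k₂t))/(k₂−k₁).
e^(−k₁t) = e^(−0.157×8.48) = e^(−1.331) = 0.2641; e^(−k₂t) = e^(−5.402) = 0.004509.
C_B = 0.157×3.96/(0.637−0.157) × (0.2641−0.004509) = 1.295×0.2596 = 0.3363 mol/L.
C_A = C_{A0}e^(−k₁t) = 1.046 mol/L, so C_C = C_{A0}−C_A−C_B = 2.578 mol/L; C_B/C_C = 0.130.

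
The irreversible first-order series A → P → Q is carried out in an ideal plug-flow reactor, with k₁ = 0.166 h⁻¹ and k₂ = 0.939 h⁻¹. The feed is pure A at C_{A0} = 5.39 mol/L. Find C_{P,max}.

At the optimum, C_{P,max}/C_{A0} = (k₁/k₂)^[k₂/(k₂−k₁)].
= (0.166/0.939)^(0.939/(0.939−0.166)) = (0.1768)^(1.215) = 0.1219.
C_{P,max} = 0.1219×5.39 = 0.657 mol/L.

0.657 mol/L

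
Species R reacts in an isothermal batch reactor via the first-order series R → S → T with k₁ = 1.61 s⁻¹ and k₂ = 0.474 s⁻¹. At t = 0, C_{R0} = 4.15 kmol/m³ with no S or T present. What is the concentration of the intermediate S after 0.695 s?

The intermediate concentration in a first-order A→B→C sequence is C_S = k₁C_{R0}(e^(−k₁t) − e^(−k₂t))/(k₂−k₁).
e^(−k₁t) = e^(−1.61×0.695) = e^(−1.119) = 0.3266; e^(−k₂t) = e^(−0.3294) = 0.7193.
C_S = 1.61×4.15/(0.474−1.61) × (0.3266−0.7193) = (-5.882)×(-0.3927) = 2.310 kmol/m³.

2.31 kmol/m³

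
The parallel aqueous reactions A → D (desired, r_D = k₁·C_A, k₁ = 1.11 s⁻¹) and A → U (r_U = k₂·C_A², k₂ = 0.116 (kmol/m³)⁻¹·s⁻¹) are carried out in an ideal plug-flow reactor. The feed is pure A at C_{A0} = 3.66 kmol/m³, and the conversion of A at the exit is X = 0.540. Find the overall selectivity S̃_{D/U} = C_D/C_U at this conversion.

C_A = C_{A0}(1−X) = 1.684 kmol/m³.
Along a PFR/batch, dC_D/dC_A = −r_D/(r_D+r_U) = −k₁/(k₁+k₂·C_A).
Integrating from C_{A0} to C_A: C_D = (1.11/0.116)·ln[(1.11+0.116·3.66)/(1.11+0.116·1.68)] = 9.569·ln(1.535/1.305) = 1.548 kmol/m³.
C_U = (C_{A0}−C_A)−C_D = 0.4280 kmol/m³; S̃_{D/U} = 1.548/0.4280 = 3.62.

3.62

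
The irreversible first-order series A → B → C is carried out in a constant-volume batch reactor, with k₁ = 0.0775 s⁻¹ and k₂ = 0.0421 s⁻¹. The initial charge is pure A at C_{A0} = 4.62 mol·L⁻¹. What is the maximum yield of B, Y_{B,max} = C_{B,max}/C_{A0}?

0.484

Evaluating C_B at t_opt = ln(k₂/k₁)/(k₂−k₁) gives C_{B,max}/C_{A0} = (k₁/k₂)^[k₂/(k₂−k₁)].
= (0.0775/0.0421)^(0.0421/(0.0421−0.0775)) = (1.841)^(-1.189) = 0.4840.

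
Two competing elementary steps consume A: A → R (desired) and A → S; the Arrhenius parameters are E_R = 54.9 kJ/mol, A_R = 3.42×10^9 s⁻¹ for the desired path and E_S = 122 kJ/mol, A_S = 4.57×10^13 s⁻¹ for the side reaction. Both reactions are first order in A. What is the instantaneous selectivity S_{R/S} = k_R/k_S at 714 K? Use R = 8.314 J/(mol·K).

6.07

Since both paths have the same order in A, the concentration cancels and S_{R/S} = k_R/k_S = (A_R/A_S)·exp[(E_S−E_R)/(RT)].
(E_S−E_R)/(RT) = (122−54.9)×10³/(8.314×714) = 67100/5936 = 11.30.
k_R/k_S = (3.42×10^9/4.57×10^13)·exp(11.30) = 7.484×10^-5 × 81108 = 6.07.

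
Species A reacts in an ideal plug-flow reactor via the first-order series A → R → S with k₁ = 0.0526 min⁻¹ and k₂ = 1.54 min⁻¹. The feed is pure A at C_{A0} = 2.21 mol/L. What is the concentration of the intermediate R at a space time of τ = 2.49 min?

The intermediate concentration in a first-order A→B→C sequence is C_R = k₁C_{A0}(e^(−k₁τ) − e^(−k₂τ))/(k₂−k₁).
e^(−k₁τ) = e^(−0.0526×2.49) = e^(−0.1310) = 0.8772; e^(−k₂τ) = e^(−3.835) = 0.02161.
C_R = 0.0526×2.21/(1.54−0.0526) × (0.8772−0.02161) = 0.07815×0.8556 = 0.06687 mol/L.

0.0669 mol/L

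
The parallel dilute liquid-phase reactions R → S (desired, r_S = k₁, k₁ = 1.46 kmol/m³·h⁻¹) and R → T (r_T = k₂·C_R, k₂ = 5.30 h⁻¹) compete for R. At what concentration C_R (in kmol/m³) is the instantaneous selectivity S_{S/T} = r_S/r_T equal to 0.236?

1.17 kmol/m³

S_{S/T} = (k₁/k₂)·C_R⁻¹ ⇒ C_R = (S·k₂/k₁)^(-1).
= (0.236×5.30/1.46)^(-1) = (0.8567)^(-1) = 1.17 kmol/m³.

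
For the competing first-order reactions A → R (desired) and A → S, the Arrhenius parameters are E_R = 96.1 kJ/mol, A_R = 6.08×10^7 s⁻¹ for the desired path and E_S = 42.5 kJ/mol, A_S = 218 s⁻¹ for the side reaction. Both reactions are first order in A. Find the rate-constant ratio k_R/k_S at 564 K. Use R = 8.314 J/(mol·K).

3.03

With equal orders, S_{R/S} = k_R/k_S = (A_R/A_S)·exp[(E_S−E_R)/(RT)].
(E_S−E_R)/(RT) = (42.5−96.1)×10³/(8.314×564) = -53600/4689 = -11.43.
k_R/k_S = (6.08×10^7/218)·exp(-11.43) = 2.789×10^5 × 1.086×10^-5 = 3.03.
Since E_R > E_S, raising the temperature improves selectivity toward R.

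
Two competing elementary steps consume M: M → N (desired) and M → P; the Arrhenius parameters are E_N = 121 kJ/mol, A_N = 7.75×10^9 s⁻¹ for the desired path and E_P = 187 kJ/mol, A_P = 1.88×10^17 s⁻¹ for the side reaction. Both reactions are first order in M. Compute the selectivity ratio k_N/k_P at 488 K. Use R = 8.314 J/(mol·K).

k_N/k_P = (A_N/A_P)·exp[−(E_N−E_P)/(RT)] = (A_N/A_P)·exp[(E_P−E_N)/(RT)].
(E_P−E_N)/(RT) = (187−121)×10³/(8.314×488) = 66000/4057 = 16.27.
k_N/k_P = (7.75×10^9/1.88×10^17)·exp(16.27) = 4.122×10^-8 × 1.161×10^7 = 0.479.

0.479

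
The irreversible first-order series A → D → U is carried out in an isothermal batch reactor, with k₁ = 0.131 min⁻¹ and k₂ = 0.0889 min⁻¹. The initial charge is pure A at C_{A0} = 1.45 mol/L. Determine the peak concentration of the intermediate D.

0.639 mol/L

Evaluating C_D at t_opt = ln(k₂/k₁)/(k₂−k₁) gives C_{D,max}/C_{A0} = (k₁/k₂)^[k₂/(k₂−k₁)].
= (0.131/0.0889)^(0.0889/(0.0889−0.131)) = (1.474)^(-2.112) = 0.4410.
C_{D,max} = 0.4410×1.45 = 0.639 mol/L.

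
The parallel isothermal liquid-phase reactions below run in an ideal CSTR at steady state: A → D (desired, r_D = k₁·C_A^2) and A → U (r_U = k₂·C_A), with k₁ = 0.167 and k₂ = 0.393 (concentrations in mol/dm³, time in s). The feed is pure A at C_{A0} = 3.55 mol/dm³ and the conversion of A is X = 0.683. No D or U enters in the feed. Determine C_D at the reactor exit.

Exit C_A = C_{A0}(1−X) = 3.55×0.317 = 1.125 mol/dm³.
Rates in a CSTR are evaluated at the outlet concentration: r_D = 0.167×1.125^2 = 0.2115, r_U = 0.393×1.125 = 0.4423.
Fraction of consumed A going to D: r_D/(r_D+r_U) = 0.3235.
C_D = 0.3235·C_{A0}·X = 0.3235×3.55×0.683 = 0.784 mol/dm³.

0.784 mol/dm³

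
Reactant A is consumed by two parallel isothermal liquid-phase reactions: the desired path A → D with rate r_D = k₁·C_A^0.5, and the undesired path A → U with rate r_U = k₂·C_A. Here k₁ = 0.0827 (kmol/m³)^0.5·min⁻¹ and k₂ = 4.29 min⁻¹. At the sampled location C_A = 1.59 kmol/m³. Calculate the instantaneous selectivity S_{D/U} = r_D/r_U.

0.0153

S_{D/U} = r_D/r_U = (k₁·C_A^0.5)/(k₂·C_A) = (k₁/k₂)·C_A^-0.5.
= (0.0827×1.590^0.5) / (4.29×1.590) = 0.1043/6.821 = 0.0153.
The undesired path is higher order in A, so low C_A (CSTR or dilute feed) favours D.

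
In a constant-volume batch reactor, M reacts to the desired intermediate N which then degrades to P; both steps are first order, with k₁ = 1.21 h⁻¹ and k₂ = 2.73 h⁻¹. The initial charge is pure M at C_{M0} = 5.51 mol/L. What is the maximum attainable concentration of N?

1.28 mol/L

Evaluating C_N at t_opt = ln(k₂/k₁)/(k₂−k₁) gives C_{N,max}/C_{M0} = (k₁/k₂)^[k₂/(k₂−k₁)].
= (1.21/2.73)^(2.73/(2.73−1.21)) = (0.4432)^(1.796) = 0.2319.
C_{N,max} = 0.2319×5.51 = 1.28 mol/L.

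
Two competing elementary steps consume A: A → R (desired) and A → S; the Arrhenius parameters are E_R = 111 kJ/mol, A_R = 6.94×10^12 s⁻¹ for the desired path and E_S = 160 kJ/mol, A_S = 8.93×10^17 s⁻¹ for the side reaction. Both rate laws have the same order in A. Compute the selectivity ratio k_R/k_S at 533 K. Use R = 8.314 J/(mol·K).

0.493

k_R/k_S = (A_R/A_S)·exp[−(E_R−E_S)/(RT)] = (A_R/A_S)·exp[(E_S−E_R)/(RT)].
(E_S−E_R)/(RT) = (160−111)×10³/(8.314×533) = 49000/4431 = 11.06.
k_R/k_S = (6.94×10^12/8.93×10^17)·exp(11.06) = 7.772×10^-6 × 63421 = 0.493.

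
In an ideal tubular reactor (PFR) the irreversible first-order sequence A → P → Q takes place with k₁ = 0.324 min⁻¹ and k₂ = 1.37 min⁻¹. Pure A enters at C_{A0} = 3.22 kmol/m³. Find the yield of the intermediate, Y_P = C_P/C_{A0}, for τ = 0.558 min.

0.114

The intermediate concentration in a first-order A→B→C sequence is C_P = k₁C_{A0}(e^(−k₁τ) − e^(−k₂τ))/(k₂−k₁).
e^(−k₁τ) = e^(−0.324×0.558) = e^(−0.1808) = 0.8346; e^(−k₂τ) = e^(−0.7645) = 0.4656.
C_P = 0.324×3.22/(1.37−0.324) × (0.8346−0.4656) = 0.9974×0.3690 = 0.3681 kmol/m³.
Y_P = C_P/C_{A0} = 0.3681/3.22 = 0.114.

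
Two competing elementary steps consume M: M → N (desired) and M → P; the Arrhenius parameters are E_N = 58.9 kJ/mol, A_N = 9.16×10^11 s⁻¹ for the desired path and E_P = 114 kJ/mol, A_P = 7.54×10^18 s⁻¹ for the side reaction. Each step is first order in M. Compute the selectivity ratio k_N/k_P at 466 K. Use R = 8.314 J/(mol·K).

Since both paths have the same order in M, the concentration cancels and S_{N/P} = k_N/k_P = (A_N/A_P)·exp[(E_P−E_N)/(RT)].
(E_P−E_N)/(RT) = (114−58.9)×10³/(8.314×466) = 55100/3874 = 14.22.
k_N/k_P = (9.16×10^11/7.54×10^18)·exp(14.22) = 1.215×10^-7 × 1.501×10^6 = 0.182.

0.182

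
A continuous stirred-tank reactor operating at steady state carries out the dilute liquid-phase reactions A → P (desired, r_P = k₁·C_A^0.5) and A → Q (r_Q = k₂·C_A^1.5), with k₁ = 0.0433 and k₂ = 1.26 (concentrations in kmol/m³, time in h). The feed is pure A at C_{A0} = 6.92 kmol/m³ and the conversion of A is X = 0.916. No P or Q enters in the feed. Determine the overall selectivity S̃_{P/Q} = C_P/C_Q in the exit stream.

Exit C_A = C_{A0}(1−X) = 6.92×0.0840 = 0.5813 kmol/m³.
A CSTR operates uniformly at the exit composition, giving r_P = 0.03301 and r_Q = 0.5584 (each k·C_A^n at C_A = 0.5813).
Overall selectivity = C_P/C_Q = r_Pτ/(r_Qτ) = r_P/r_Q = 0.0591.

0.0591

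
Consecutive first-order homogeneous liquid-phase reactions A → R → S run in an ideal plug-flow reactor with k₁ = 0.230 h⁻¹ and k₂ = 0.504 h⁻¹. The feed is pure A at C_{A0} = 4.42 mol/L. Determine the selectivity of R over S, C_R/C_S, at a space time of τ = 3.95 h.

The intermediate concentration in a first-order A→B→C sequence is C_R = k₁C_{A0}(e^(−k₁τ) − e^(−k₂τ))/(k₂−k₁).
e^(−k₁τ) = e^(−0.230×3.95) = e^(−0.9085) = 0.4031; e^(−k₂τ) = e^(−1.991) = 0.1366.
C_R = 0.230×4.42/(0.504−0.230) × (0.4031−0.1366) = 3.710×0.2665 = 0.9889 mol/L.
C_A = C_{A0}e^(−k₁τ) = 1.782 mol/L, so C_S = C_{A0}−C_A−C_R = 1.649 mol/L; C_R/C_S = 0.600.

0.600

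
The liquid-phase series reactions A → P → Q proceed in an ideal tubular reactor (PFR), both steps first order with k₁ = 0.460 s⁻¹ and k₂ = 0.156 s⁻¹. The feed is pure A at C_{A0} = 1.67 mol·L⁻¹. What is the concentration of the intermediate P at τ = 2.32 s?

0.890 mol·L⁻¹

Solving the coupled first-order balances gives C_P(τ) = [k₁/(k₂−k₁)]·C_{A0}·(e^(−k₁τ) − e^(−k₂τ)).
e^(−k₁τ) = e^(−0.460×2.32) = e^(−1.067) = 0.3440; e^(−k₂τ) = e^(−0.3619) = 0.6963.
C_P = 0.460×1.67/(0.156−0.460) × (0.3440−0.6963) = (-2.527)×(-0.3524) = 0.8904 mol·L⁻¹.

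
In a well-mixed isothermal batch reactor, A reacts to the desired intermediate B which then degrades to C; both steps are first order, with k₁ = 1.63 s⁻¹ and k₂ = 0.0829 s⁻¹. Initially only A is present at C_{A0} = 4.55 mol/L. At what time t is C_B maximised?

For first-order series the maximum of C_B occurs at t_opt = ln(k₂/k₁)/(k₂−k₁).
= ln(0.0829/1.63)/(0.0829−1.63) = ln(0.05086)/-1.547 = -2.979/-1.547 = 1.93 s.

1.93 s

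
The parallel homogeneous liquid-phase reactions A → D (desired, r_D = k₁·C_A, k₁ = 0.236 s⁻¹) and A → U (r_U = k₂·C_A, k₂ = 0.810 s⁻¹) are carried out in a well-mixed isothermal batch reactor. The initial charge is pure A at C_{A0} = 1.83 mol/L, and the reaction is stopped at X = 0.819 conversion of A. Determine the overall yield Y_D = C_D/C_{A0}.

C_A = C_{A0}(1−X) = 0.3312 mol/L.
Both paths are first order in A, so the instantaneous fraction to D is constant: dC_D/d(−C_A) = k₁/(k₁+k₂) = 0.2256.
C_D = 0.2256·(C_{A0}−C_A) = 0.2256×1.499 = 0.338 mol/L.
Y_D = C_D/C_{A0} = 0.3382/1.83 = 0.185.

0.185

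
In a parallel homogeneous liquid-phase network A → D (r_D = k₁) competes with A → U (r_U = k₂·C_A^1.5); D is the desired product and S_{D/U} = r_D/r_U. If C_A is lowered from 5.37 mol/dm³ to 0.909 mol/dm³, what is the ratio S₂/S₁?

14.4

S_{D/U} = (k₁/k₂)·C_A^-1.5, so S₂/S₁ = (C_{A,2}/C_{A,1})^-1.5.
= (0.909/5.37)^(-1.5) = (0.1693)^(-1.5) = 14.4.
Selectivity toward D rises as C_A falls — low-concentration operation is favoured.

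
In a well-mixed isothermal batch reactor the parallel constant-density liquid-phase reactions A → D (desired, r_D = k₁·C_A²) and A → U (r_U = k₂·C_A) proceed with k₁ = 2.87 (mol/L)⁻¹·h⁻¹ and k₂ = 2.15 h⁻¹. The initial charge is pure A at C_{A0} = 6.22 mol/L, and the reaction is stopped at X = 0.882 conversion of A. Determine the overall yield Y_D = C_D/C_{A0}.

0.696

C_A = C_{A0}(1−X) = 0.7340 mol/L.
Along a PFR/batch, dC_U/dC_A = −r_U/(r_D+r_U) = −k₂/(k₂+k₁·C_A).
Integrating from C_{A0} to C_A: C_U = (2.15/2.87)·ln[(2.15+2.87·6.22)/(2.15+2.87·0.734)] = 0.7491·ln(20.00/4.256) = 1.159 mol/L.
Then C_D = (C_{A0}−C_A) − C_U = 5.486 − 1.159 = 4.327 mol/L.
Y_D = C_D/C_{A0} = 4.327/6.22 = 0.696.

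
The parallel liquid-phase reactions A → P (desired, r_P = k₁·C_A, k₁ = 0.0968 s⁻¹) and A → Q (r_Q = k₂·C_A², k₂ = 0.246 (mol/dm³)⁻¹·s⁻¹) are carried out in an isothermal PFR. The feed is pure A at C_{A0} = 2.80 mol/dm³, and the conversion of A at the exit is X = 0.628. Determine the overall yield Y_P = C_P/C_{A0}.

0.112

C_A = C_{A0}(1−X) = 1.042 mol/dm³.
Along a PFR/batch, dC_P/dC_A = −r_P/(r_P+r_Q) = −k₁/(k₁+k₂·C_A).
Integrating from C_{A0} to C_A: C_P = (0.0968/0.246)·ln[(0.0968+0.246·2.80)/(0.0968+0.246·1.04)] = 0.3935·ln(0.7856/0.3530) = 0.3148 mol/dm³.
Y_P = C_P/C_{A0} = 0.3148/2.80 = 0.112.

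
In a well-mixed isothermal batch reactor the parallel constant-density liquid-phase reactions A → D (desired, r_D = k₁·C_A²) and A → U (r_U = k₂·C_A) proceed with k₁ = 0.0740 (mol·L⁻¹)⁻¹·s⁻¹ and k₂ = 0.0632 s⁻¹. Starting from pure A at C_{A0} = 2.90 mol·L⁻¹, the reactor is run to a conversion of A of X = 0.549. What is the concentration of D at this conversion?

1.12 mol·L⁻¹

C_A = C_{A0}(1−X) = 1.308 mol·L⁻¹.
Along a PFR/batch, dC_U/dC_A = −r_U/(r_D+r_U) = −k₂/(k₂+k₁·C_A).
Integrating from C_{A0} to C_A: C_U = (0.0632/0.0740)·ln[(0.0632+0.0740·2.90)/(0.0632+0.0740·1.31)] = 0.8541·ln(0.2778/0.1600) = 0.4713 mol·L⁻¹.
Then C_D = (C_{A0}−C_A) − C_U = 1.592 − 0.4713 = 1.121 mol·L⁻¹.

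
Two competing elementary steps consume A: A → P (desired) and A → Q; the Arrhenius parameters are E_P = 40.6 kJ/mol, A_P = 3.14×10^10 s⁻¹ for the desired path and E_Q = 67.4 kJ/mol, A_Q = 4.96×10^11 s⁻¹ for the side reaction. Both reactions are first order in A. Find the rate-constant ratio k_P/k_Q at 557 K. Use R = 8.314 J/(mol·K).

20.6

With equal orders, S_{P/Q} = k_P/k_Q = (A_P/A_Q)·exp[(E_Q−E_P)/(RT)].
(E_Q−E_P)/(RT) = (67.4−40.6)×10³/(8.314×557) = 26800/4631 = 5.787.
k_P/k_Q = (3.14×10^10/4.96×10^11)·exp(5.787) = 0.06331 × 326.1 = 20.6.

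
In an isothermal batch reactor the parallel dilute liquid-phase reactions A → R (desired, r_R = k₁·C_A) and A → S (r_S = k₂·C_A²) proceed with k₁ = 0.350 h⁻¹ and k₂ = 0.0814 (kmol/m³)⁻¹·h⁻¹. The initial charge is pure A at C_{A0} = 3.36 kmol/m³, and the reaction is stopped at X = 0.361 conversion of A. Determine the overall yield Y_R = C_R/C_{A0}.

C_A = C_{A0}(1−X) = 2.147 kmol/m³.
Along a PFR/batch, dC_R/dC_A = −r_R/(r_R+r_S) = −k₁/(k₁+k₂·C_A).
Integrating from C_{A0} to C_A: C_R = (0.350/0.0814)·ln[(0.350+0.0814·3.36)/(0.350+0.0814·2.15)] = 4.300·ln(0.6235/0.5248) = 0.7413 kmol/m³.
Y_R = C_R/C_{A0} = 0.7413/3.36 = 0.221.

0.221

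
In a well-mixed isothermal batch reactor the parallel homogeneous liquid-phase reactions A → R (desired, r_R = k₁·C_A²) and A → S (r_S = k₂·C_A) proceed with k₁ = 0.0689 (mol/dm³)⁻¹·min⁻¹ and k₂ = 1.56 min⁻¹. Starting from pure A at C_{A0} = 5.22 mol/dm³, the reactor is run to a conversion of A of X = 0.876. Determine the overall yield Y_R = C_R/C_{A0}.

C_A = C_{A0}(1−X) = 0.6473 mol/dm³.
Along a PFR/batch, dC_S/dC_A = −r_S/(r_R+r_S) = −k₂/(k₂+k₁·C_A).
Integrating from C_{A0} to C_A: C_S = (1.56/0.0689)·ln[(1.56+0.0689·5.22)/(1.56+0.0689·0.647)] = 22.64·ln(1.920/1.605) = 4.059 mol/dm³.
Then C_R = (C_{A0}−C_A) − C_S = 4.573 − 4.059 = 0.5137 mol/dm³.
Y_R = C_R/C_{A0} = 0.5137/5.22 = 0.0984.

0.0984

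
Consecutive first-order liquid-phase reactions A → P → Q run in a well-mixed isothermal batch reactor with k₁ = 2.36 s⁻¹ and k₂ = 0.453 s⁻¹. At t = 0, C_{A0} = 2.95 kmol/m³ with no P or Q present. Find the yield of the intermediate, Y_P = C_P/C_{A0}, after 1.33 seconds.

The intermediate concentration in a first-order A→B→C sequence is C_P = k₁C_{A0}(e^(−k₁t) − e^(−k₂t))/(k₂−k₁).
e^(−k₁t) = e^(−2.36×1.33) = e^(−3.139) = 0.04333; e^(−k₂t) = e^(−0.6025) = 0.5474.
C_P = 2.36×2.95/(0.453−2.36) × (0.04333−0.5474) = (-3.651)×(-0.5041) = 1.840 kmol/m³.
Y_P = C_P/C_{A0} = 1.840/2.95 = 0.624.

0.624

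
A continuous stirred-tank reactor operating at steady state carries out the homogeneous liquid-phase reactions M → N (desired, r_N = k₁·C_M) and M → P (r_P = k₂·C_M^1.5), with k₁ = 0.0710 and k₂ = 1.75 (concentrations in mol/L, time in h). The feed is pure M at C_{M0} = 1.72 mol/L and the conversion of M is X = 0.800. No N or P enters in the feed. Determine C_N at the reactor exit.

Exit C_M = C_{M0}(1−X) = 1.72×0.200 = 0.3440 mol/L.
A CSTR operates uniformly at the exit composition, giving r_N = 0.02442 and r_P = 0.3531 (each k·C_M^n at C_M = 0.3440).
Fraction of consumed M going to N: r_N/(r_N+r_P) = 0.06470.
C_N = 0.06470·C_{M0}·X = 0.06470×1.72×0.800 = 0.0890 mol/L.

0.0890 mol/L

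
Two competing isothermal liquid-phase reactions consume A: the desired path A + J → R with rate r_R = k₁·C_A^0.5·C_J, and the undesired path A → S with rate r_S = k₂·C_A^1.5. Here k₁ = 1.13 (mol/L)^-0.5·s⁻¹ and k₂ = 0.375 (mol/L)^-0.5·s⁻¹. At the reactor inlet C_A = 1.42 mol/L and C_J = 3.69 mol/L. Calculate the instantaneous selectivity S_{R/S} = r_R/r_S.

S_{R/S} = r_R/r_S = (k₁·C_A^0.5·C_J)/(k₂·C_A^1.5) = (k₁/k₂)·C_A⁻¹·C_J.
= (1.13×1.420^0.5×3.690) / (0.375×1.420^1.5) = 4.969/0.6345 = 7.83.
The undesired path is higher order in A, so low C_A (CSTR or dilute feed) favours R.

7.83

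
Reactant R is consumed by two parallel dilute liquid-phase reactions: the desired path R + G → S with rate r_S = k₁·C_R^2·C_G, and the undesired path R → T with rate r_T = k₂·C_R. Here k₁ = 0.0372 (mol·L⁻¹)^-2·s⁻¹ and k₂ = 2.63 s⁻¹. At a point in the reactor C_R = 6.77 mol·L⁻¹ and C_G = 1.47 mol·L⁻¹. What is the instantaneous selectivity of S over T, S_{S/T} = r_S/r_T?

S_{S/T} = r_S/r_T = (k₁·C_R^2·C_G)/(k₂·C_R) = (k₁/k₂)·C_R·C_G.
= (0.0372×6.770^2×1.470) / (2.63×6.770) = 2.506/17.81 = 0.141.

0.141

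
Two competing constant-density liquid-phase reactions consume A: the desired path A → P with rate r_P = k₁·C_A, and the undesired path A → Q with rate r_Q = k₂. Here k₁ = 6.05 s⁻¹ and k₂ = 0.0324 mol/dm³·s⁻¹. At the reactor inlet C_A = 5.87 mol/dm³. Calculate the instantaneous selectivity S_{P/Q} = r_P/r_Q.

S_{P/Q} = r_P/r_Q = (k₁·C_A)/(k₂) = (k₁/k₂)·C_A.
= (6.05×5.870) / (0.0324) = 35.51/0.03240 = 1096.
Since the desired path is higher order in A, keeping C_A high (PFR or concentrated feed) favours P.

1096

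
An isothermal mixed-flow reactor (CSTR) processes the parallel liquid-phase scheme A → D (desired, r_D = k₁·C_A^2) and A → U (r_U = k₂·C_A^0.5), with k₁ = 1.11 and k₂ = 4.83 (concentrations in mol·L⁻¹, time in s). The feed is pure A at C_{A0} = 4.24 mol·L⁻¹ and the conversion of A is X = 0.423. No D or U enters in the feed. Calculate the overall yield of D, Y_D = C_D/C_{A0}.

Exit C_A = C_{A0}(1−X) = 4.24×0.577 = 2.446 mol·L⁻¹.
A CSTR operates uniformly at the exit composition, giving r_D = 6.644 and r_U = 7.555 (each k·C_A^n at C_A = 2.446).
Fraction of consumed A going to D: r_D/(r_D+r_U) = 0.4679.
C_D = 0.4679·C_{A0}·X = 0.4679×4.24×0.423 = 0.839 mol·L⁻¹; Y_D = C_D/C_{A0} = 0.198.

0.198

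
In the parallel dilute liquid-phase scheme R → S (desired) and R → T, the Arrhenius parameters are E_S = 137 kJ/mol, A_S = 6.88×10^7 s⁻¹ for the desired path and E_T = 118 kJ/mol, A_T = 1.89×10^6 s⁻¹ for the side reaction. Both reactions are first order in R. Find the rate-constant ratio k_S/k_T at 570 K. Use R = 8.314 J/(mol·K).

0.661

k_S/k_T = (A_S/A_T)·exp[−(E_S−E_T)/(RT)] = (A_S/A_T)·exp[(E_T−E_S)/(RT)].
(E_T−E_S)/(RT) = (118−137)×10³/(8.314×570) = -19000/4739 = -4.009.
k_S/k_T = (6.88×10^7/1.89×10^6)·exp(-4.009) = 36.40 × 0.01815 = 0.661.
Since E_S > E_T, raising the temperature improves selectivity toward S.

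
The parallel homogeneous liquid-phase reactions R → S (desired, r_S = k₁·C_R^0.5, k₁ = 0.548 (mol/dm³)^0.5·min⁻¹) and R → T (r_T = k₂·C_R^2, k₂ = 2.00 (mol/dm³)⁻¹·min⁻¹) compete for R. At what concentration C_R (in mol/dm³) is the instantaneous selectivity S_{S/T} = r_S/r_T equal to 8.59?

S_{S/T} = (k₁/k₂)·C_R^-1.5 ⇒ C_R = (S·k₂/k₁)^(1/(-1.5)).
= (8.59×2.00/0.548)^(-0.6667) = (31.35)^(-0.6667) = 0.101 mol/dm³.

0.101 mol/dm³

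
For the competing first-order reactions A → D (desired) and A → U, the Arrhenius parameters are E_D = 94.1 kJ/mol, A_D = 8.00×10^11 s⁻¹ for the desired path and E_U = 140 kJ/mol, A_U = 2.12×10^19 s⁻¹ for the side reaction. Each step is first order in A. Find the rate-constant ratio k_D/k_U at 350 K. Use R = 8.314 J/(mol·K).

k_D/k_U = (A_D/A_U)·exp[−(E_D−E_U)/(RT)] = (A_D/A_U)·exp[(E_U−E_D)/(RT)].
(E_U−E_D)/(RT) = (140−94.1)×10³/(8.314×350) = 45900/2910 = 15.77.
k_D/k_U = (8.00×10^11/2.12×10^19)·exp(15.77) = 3.774×10^-8 × 7.087×10^6 = 0.267.
Since E_D < E_U, lowering the temperature improves selectivity toward D.

0.267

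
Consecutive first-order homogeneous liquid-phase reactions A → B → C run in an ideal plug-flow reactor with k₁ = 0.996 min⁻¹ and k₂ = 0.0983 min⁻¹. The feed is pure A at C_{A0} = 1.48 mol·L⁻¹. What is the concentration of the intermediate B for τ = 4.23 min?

Solving the coupled first-order balances gives C_B(τ) = [k₁/(k₂−k₁)]·C_{A0}·(e^(−k₁τ) − e^(−k₂τ)).
e^(−k₁τ) = e^(−0.996×4.23) = e^(−4.213) = 0.01480; e^(−k₂τ) = e^(−0.4158) = 0.6598.
C_B = 0.996×1.48/(0.0983−0.996) × (0.01480−0.6598) = (-1.642)×(-0.6450) = 1.059 mol·L⁻¹.

1.06 mol·L⁻¹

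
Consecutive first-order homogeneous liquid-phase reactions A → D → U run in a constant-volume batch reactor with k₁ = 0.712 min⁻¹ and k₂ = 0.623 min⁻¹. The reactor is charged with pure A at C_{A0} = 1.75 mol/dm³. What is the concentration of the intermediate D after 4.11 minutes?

Solving the coupled first-order balances gives C_D(t) = [k₁/(k₂−k₁)]·C_{A0}·(e^(−k₁t) − e^(−k₂t)).
e^(−k₁t) = e^(−0.712×4.11) = e^(−2.926) = 0.05359; e^(−k₂t) = e^(−2.561) = 0.07726.
C_D = 0.712×1.75/(0.623−0.712) × (0.05359−0.07726) = (-14.00)×(-0.02367) = 0.3314 mol/dm³.

0.331 mol/dm³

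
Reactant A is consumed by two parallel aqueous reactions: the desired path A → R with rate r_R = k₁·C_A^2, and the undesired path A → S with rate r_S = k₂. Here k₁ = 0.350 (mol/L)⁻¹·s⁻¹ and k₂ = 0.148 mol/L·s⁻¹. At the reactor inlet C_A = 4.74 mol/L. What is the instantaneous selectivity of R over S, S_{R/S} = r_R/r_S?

S_{R/S} = r_R/r_S = (k₁·C_A^2)/(k₂) = (k₁/k₂)·C_A^2.
= (0.350×4.740^2) / (0.148) = 7.864/0.1480 = 53.1.

53.1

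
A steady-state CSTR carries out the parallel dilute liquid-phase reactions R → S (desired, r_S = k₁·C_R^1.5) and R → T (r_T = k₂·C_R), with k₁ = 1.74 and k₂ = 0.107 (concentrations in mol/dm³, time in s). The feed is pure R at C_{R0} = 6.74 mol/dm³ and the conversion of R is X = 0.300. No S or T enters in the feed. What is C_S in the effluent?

Exit C_R = C_{R0}(1−X) = 6.74×0.700 = 4.718 mol/dm³.
In a CSTR the entire volume is at exit conditions, so r_S = 1.74×4.718^1.5 = 17.83 and r_T = 0.107×4.718 = 0.5048.
Fraction of consumed R going to S: r_S/(r_S+r_T) = 0.9725.
C_S = 0.9725·C_{R0}·X = 0.9725×6.74×0.300 = 1.97 mol/dm³.

1.97 mol/dm³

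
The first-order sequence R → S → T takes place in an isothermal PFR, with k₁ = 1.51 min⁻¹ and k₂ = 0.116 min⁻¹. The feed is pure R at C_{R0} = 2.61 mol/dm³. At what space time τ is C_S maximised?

1.84 min

Setting dC_S/dτ = 0 gives τ_opt = ln(k₂/k₁)/(k₂−k₁).
= ln(0.116/1.51)/(0.116−1.51) = ln(0.07682)/-1.394 = -2.566/-1.394 = 1.84 min.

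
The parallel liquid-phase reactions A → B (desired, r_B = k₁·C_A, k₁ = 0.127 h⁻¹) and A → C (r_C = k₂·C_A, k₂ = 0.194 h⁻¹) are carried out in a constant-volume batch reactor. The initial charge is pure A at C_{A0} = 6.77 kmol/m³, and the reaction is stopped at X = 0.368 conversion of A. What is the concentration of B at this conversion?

C_A = C_{A0}(1−X) = 4.279 kmol/m³.
Both paths are first order in A, so the instantaneous fraction to B is constant: dC_B/d(−C_A) = k₁/(k₁+k₂) = 0.3956.
C_B = 0.3956·(C_{A0}−C_A) = 0.3956×2.491 = 0.986 kmol/m³.

0.986 kmol/m³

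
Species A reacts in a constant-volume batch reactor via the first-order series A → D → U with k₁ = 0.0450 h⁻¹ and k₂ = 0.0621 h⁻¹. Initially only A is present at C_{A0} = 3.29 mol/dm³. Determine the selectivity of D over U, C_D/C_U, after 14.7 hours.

The intermediate concentration in a first-order A→B→C sequence is C_D = k₁C_{A0}(e^(−k₁t) − e^(−k₂t))/(k₂−k₁).
e^(−k₁t) = e^(−0.0450×14.7) = e^(−0.6615) = 0.5161; e^(−k₂t) = e^(−0.9129) = 0.4014.
C_D = 0.0450×3.29/(0.0621−0.0450) × (0.5161−0.4014) = 8.658×0.1147 = 0.9931 mol/dm³.
C_A = C_{A0}e^(−k₁t) = 1.698 mol/dm³, so C_U = C_{A0}−C_A−C_D = 0.5990 mol/dm³; C_D/C_U = 1.66.

1.66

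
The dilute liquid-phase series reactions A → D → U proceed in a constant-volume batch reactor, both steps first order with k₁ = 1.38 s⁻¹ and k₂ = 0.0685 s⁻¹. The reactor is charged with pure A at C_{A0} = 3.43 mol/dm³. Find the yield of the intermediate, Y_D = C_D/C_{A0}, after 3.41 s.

0.824

For first-order series with pure A initially, C_D(t) = k₁C_{A0}/(k₂−k₁)·(e^(−k₁t) − e^(−k₂t)).
e^(−k₁t) = e^(−1.38×3.41) = e^(−4.706) = 0.009043; e^(−k₂t) = e^(−0.2336) = 0.7917.
C_D = 1.38×3.43/(0.0685−1.38) × (0.009043−0.7917) = (-3.609)×(-0.7826) = 2.825 mol/dm³.
Y_D = C_D/C_{A0} = 2.825/3.43 = 0.824.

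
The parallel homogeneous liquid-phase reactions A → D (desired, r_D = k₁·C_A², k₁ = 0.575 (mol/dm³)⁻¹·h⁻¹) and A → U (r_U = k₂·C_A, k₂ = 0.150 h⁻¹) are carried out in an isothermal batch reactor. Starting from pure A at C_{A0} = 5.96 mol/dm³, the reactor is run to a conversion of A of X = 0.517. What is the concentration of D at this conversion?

2.90 mol/dm³

C_A = C_{A0}(1−X) = 2.879 mol/dm³.
Along a PFR/batch, dC_U/dC_A = −r_U/(r_D+r_U) = −k₂/(k₂+k₁·C_A).
Integrating from C_{A0} to C_A: C_U = (0.150/0.575)·ln[(0.150+0.575·5.96)/(0.150+0.575·2.88)] = 0.2609·ln(3.577/1.805) = 0.1784 mol/dm³.
Then C_D = (C_{A0}−C_A) − C_U = 3.081 − 0.1784 = 2.903 mol/dm³.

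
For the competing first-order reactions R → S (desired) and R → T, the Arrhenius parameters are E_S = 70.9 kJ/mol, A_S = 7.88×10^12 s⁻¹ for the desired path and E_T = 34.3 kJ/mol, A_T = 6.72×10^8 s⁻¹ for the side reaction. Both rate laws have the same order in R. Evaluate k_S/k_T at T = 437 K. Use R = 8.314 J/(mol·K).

Since both paths have the same order in R, the concentration cancels and S_{S/T} = k_S/k_T = (A_S/A_T)·exp[(E_T−E_S)/(RT)].
(E_T−E_S)/(RT) = (34.3−70.9)×10³/(8.314×437) = -36600/3633 = -10.07.
k_S/k_T = (7.88×10^12/6.72×10^8)·exp(-10.07) = 11726 × 4.217×10^-5 = 0.495.

0.495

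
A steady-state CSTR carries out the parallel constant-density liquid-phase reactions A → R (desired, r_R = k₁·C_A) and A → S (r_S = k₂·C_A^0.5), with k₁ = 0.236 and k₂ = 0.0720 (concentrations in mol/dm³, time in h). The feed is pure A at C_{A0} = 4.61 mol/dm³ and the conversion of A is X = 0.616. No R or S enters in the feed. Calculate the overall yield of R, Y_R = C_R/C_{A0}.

0.501

Exit C_A = C_{A0}(1−X) = 4.61×0.384 = 1.770 mol/dm³.
A CSTR operates uniformly at the exit composition, giving r_R = 0.4178 and r_S = 0.09580 (each k·C_A^n at C_A = 1.770).
Fraction of consumed A going to R: r_R/(r_R+r_S) = 0.8135.
C_R = 0.8135·C_{A0}·X = 0.8135×4.61×0.616 = 2.31 mol/dm³; Y_R = C_R/C_{A0} = 0.501.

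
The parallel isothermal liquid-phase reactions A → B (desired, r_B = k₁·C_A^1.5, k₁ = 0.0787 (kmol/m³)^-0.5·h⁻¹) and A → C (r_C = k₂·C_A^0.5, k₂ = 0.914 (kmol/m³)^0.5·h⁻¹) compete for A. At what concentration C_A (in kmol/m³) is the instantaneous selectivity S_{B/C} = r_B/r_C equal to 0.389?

S_{B/C} = (k₁/k₂)·C_A ⇒ C_A = S·k₂/k₁.
= 0.389×0.914/0.0787 = 4.52 kmol/m³.

4.52 kmol/m³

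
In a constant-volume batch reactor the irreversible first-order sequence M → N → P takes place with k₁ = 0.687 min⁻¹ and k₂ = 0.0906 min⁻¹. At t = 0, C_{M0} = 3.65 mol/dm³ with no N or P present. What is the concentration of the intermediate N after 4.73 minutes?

2.58 mol/dm³

Solving the coupled first-order balances gives C_N(t) = [k₁/(k₂−k₁)]·C_{M0}·(e^(−k₁t) − e^(−k₂t)).
e^(−k₁t) = e^(−0.687×4.73) = e^(−3.250) = 0.03879; e^(−k₂t) = e^(−0.4285) = 0.6515.
C_N = 0.687×3.65/(0.0906−0.687) × (0.03879−0.6515) = (-4.204)×(-0.6127) = 2.576 mol/dm³.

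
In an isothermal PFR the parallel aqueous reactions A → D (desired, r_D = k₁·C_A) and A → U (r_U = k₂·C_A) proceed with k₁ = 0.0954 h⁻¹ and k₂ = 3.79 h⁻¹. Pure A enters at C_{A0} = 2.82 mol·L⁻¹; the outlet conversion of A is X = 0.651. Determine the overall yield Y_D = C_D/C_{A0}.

C_A = C_{A0}(1−X) = 0.9842 mol·L⁻¹.
Both paths are first order in A, so the instantaneous fraction to D is constant: dC_D/d(−C_A) = k₁/(k₁+k₂) = 0.02455.
C_D = 0.02455·(C_{A0}−C_A) = 0.02455×1.836 = 0.0451 mol·L⁻¹.
Y_D = C_D/C_{A0} = 0.04508/2.82 = 0.0160.

0.0160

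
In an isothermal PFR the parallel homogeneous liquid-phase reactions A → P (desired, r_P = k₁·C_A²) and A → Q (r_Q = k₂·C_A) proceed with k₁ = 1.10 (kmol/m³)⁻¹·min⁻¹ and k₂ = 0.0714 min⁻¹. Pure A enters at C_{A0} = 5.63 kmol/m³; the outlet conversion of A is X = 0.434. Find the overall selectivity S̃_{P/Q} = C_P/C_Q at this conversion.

66.2

C_A = C_{A0}(1−X) = 3.187 kmol/m³.
Along a PFR/batch, dC_Q/dC_A = −r_Q/(r_P+r_Q) = −k₂/(k₂+k₁·C_A).
Integrating from C_{A0} to C_A: C_Q = (0.0714/1.10)·ln[(0.0714+1.10·5.63)/(0.0714+1.10·3.19)] = 0.06491·ln(6.264/3.577) = 0.03638 kmol/m³.
Then C_P = (C_{A0}−C_A) − C_Q = 2.443 − 0.03638 = 2.407 kmol/m³.
S̃_{P/Q} = C_P/C_Q = 2.407/0.03638 = 66.2.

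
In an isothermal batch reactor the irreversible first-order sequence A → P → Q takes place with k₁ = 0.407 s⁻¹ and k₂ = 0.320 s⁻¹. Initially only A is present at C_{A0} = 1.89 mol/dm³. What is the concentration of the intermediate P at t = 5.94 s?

0.533 mol/dm³

For first-order series with pure A initially, C_P(t) = k₁C_{A0}/(k₂−k₁)·(e^(−k₁t) − e^(−k₂t)).
e^(−k₁t) = e^(−0.407×5.94) = e^(−2.418) = 0.08914; e^(−k₂t) = e^(−1.901) = 0.1494.
C_P = 0.407×1.89/(0.320−0.407) × (0.08914−0.1494) = (-8.842)×(-0.06031) = 0.5333 mol/dm³.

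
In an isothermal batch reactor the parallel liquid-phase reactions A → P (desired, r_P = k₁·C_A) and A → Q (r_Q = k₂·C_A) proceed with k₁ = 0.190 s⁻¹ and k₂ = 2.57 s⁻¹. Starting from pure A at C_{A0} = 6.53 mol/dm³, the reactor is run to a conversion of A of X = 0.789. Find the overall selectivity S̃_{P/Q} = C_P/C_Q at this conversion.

0.0739

C_A = C_{A0}(1−X) = 1.378 mol/dm³.
Both paths are first order in A, so the instantaneous fraction to P is constant: dC_P/d(−C_A) = k₁/(k₁+k₂) = 0.06884.
C_P = 0.06884·(C_{A0}−C_A) = 0.06884×5.152 = 0.355 mol/dm³.
C_Q = (C_{A0}−C_A)−C_P = 4.797 mol/dm³; S̃_{P/Q} = 0.3547/4.797 = 0.0739.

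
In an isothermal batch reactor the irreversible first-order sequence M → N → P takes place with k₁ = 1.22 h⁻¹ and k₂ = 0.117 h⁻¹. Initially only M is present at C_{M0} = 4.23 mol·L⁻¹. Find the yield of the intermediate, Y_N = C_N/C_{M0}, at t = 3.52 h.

The intermediate concentration in a first-order A→B→C sequence is C_N = k₁C_{M0}(e^(−k₁t) − e^(−k₂t))/(k₂−k₁).
e^(−k₁t) = e^(−1.22×3.52) = e^(−4.294) = 0.01364; e^(−k₂t) = e^(−0.4118) = 0.6624.
C_N = 1.22×4.23/(0.117−1.22) × (0.01364−0.6624) = (-4.679)×(-0.6488) = 3.035 mol·L⁻¹.
Y_N = C_N/C_{M0} = 3.035/4.23 = 0.718.

0.718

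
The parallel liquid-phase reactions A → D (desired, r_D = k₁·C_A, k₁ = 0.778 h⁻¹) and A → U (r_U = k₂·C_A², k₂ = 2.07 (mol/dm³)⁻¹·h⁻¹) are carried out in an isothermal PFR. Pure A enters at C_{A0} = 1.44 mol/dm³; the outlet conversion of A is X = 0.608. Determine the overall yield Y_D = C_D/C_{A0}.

C_A = C_{A0}(1−X) = 0.5645 mol/dm³.
Along a PFR/batch, dC_D/dC_A = −r_D/(r_D+r_U) = −k₁/(k₁+k₂·C_A).
Integrating from C_{A0} to C_A: C_D = (0.778/2.07)·ln[(0.778+2.07·1.44)/(0.778+2.07·0.564)] = 0.3758·ln(3.759/1.946) = 0.2473 mol/dm³.
Y_D = C_D/C_{A0} = 0.2473/1.44 = 0.172.

0.172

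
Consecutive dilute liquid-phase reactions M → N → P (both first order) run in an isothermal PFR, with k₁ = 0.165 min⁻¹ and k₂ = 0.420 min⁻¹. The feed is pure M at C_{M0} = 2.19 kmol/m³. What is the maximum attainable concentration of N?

Evaluating C_N at τ_opt = ln(k₂/k₁)/(k₂−k₁) gives C_{N,max}/C_{M0} = (k₁/k₂)^[k₂/(k₂−k₁)].
= (0.165/0.420)^(0.420/(0.420−0.165)) = (0.3929)^(1.647) = 0.2146.
C_{N,max} = 0.2146×2.19 = 0.470 kmol/m³.

0.470 kmol/m³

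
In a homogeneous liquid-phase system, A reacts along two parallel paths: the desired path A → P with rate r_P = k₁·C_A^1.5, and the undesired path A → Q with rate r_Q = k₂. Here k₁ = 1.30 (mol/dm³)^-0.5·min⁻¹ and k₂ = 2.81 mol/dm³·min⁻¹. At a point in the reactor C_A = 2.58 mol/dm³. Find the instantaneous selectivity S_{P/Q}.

1.92

S_{P/Q} = r_P/r_Q = (k₁·C_A^1.5)/(k₂) = (k₁/k₂)·C_A^1.5.
= (1.30×2.580^1.5) / (2.81) = 5.387/2.810 = 1.92.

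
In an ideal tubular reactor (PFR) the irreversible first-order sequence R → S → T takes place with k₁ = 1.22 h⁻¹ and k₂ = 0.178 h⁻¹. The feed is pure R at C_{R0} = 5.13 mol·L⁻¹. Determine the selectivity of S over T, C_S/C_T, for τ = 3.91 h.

The intermediate concentration in a first-order A→B→C sequence is C_S = k₁C_{R0}(e^(−k₁τ) − e^(−k₂τ))/(k₂−k₁).
e^(−k₁τ) = e^(−1.22×3.91) = e^(−4.770) = 0.008479; e^(−k₂τ) = e^(−0.6960) = 0.4986.
C_S = 1.22×5.13/(0.178−1.22) × (0.008479−0.4986) = (-6.006)×(-0.4901) = 2.944 mol·L⁻¹.
C_R = C_{R0}e^(−k₁τ) = 0.04350 mol·L⁻¹, so C_T = C_{R0}−C_R−C_S = 2.143 mol·L⁻¹; C_S/C_T = 1.37.

1.37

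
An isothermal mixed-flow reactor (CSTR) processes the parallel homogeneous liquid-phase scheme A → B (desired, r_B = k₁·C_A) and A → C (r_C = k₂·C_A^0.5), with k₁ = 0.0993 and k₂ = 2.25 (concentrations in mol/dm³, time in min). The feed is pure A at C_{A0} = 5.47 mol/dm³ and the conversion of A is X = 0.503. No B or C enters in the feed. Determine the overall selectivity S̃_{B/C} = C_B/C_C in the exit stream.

0.0728

Exit C_A = C_{A0}(1−X) = 5.47×0.497 = 2.719 mol/dm³.
A CSTR operates uniformly at the exit composition, giving r_B = 0.2700 and r_C = 3.710 (each k·C_A^n at C_A = 2.719).
Overall selectivity = C_B/C_C = r_Bτ/(r_Cτ) = r_B/r_C = 0.0728.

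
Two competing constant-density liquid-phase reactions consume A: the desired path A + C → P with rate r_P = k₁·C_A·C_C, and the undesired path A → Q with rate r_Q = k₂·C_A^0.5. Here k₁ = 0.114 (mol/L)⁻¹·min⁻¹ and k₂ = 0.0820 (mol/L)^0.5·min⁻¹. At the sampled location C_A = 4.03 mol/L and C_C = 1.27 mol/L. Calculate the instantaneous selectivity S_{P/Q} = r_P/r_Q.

S_{P/Q} = r_P/r_Q = (k₁·C_A·C_C)/(k₂·C_A^0.5) = (k₁/k₂)·C_A^0.5·C_C.
= (0.114×4.030×1.270) / (0.0820×4.030^0.5) = 0.5835/0.1646 = 3.54.
Since the desired path is higher order in A, keeping C_A high (PFR or concentrated feed) favours P.

3.54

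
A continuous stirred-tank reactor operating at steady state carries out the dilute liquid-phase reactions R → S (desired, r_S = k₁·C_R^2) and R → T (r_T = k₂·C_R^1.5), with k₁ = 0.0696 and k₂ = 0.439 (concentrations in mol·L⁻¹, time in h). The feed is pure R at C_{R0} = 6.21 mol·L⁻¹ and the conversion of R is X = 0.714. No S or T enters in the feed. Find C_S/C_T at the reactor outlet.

Exit C_R = C_{R0}(1−X) = 6.21×0.286 = 1.776 mol·L⁻¹.
A CSTR operates uniformly at the exit composition, giving r_S = 0.2195 and r_T = 1.039 (each k·C_R^n at C_R = 1.776).
Overall selectivity = C_S/C_T = r_Sτ/(r_Tτ) = r_S/r_T = 0.211.

0.211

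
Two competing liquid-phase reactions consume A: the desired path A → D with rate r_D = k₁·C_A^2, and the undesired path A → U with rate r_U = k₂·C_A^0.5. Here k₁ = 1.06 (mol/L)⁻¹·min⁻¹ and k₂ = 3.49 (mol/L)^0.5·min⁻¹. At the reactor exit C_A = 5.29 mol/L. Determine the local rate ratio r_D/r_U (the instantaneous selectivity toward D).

3.70

S_{D/U} = r_D/r_U = (k₁·C_A^2)/(k₂·C_A^0.5) = (k₁/k₂)·C_A^1.5.
= (1.06×5.290^2) / (3.49×5.290^0.5) = 29.66/8.027 = 3.70.
Since the desired path is higher order in A, keeping C_A high (PFR or concentrated feed) favours D.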